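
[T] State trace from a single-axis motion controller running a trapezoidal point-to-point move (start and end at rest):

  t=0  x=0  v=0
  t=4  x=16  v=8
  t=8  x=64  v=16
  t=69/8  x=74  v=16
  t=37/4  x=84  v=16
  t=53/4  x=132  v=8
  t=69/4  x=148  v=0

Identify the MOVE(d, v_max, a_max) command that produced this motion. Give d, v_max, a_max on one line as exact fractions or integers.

final state: t=69/4, x=148, v=0 → d = 148
a_max = (8−0)/(4−0) = 2
max v = 16 over t∈[8,37/4] → v_max = 16
check: 16·(8+5/4) = 148 ✓

d=148 v_max=16 a_max=2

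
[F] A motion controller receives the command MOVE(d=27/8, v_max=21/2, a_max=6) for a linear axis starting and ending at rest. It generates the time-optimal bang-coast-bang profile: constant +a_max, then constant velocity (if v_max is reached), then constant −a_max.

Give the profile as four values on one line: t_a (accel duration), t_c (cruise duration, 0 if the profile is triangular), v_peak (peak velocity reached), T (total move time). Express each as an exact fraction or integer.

t_a=3/4 t_c=0 v_peak=9/2 T=3/2

v_max²/a_max = (21/2)²/6 = 147/8
27/8 < 147/8 so t_c = 0
v_peak = √(27/8·6) = √(81/4) = 9/2
t_a = (9/2)/6 = 3/4; t_c = 0
T = 2·3/4 = 3/2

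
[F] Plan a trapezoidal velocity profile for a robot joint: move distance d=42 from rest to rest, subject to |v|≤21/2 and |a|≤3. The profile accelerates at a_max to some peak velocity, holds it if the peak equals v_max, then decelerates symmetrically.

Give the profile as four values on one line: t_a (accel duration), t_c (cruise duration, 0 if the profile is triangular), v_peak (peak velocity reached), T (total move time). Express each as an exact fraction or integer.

t_a=7/2 t_c=1/2 v_peak=21/2 T=15/2

v_max²/a_max = (21/2)²/3 = 147/4
42 ≥ 147/4 → trapezoidal
t_a = (21/2)/3 = 7/2; v_peak = 21/2
d_cruise = 42 − 147/4 = 21/4; t_c = (21/4)/(21/2) = 1/2
T = 2·7/2 + 1/2 = 15/2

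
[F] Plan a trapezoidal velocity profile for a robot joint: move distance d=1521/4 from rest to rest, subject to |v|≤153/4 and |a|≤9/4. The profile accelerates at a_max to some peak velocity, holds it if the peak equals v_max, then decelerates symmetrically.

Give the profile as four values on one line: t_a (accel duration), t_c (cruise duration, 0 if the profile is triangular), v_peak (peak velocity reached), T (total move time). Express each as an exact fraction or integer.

t_a=13 t_c=0 v_peak=117/4 T=26

(v_max)²/a_max = (153/4)²/(9/4) = 2601/4
1521/4 < 2601/4 → triangular
v_peak = √(1521/4·9/4) = √(13689/16) = 117/4
t_a = (117/4)/(9/4) = 13; t_c = 0
T = 2·13 = 26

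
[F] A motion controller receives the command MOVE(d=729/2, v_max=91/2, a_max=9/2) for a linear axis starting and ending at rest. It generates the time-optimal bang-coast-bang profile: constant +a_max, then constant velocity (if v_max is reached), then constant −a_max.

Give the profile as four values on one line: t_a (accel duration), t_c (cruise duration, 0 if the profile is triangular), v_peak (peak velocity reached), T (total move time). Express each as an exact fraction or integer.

(v_max)²/a_max = (91/2)²/(9/2) = 8281/18
729/2 < 8281/18 so t_c = 0
v_peak = √(729/2·9/2) = √(6561/4) = 81/2
t_a = (81/2)/(9/2) = 9; t_c = 0
T = 2·9 = 18

t_a=9 t_c=0 v_peak=81/2 T=18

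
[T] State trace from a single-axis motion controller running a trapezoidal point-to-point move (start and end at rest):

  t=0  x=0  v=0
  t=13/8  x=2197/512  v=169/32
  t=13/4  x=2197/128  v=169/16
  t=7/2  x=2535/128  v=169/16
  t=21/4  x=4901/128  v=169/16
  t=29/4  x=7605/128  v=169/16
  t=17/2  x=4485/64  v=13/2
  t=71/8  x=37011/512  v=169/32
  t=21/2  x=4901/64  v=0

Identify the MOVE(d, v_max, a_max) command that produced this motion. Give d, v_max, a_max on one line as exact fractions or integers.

final state: t=21/2, x=4901/64, v=0 → d = 4901/64
a_max = (169/32−0)/(13/8−0) = 13/4
max v = 169/16 over t∈[13/4,29/4] → v_max = 169/16
check: 169/16·(13/4+4) = 4901/64 ✓

d=4901/64 v_max=169/16 a_max=13/4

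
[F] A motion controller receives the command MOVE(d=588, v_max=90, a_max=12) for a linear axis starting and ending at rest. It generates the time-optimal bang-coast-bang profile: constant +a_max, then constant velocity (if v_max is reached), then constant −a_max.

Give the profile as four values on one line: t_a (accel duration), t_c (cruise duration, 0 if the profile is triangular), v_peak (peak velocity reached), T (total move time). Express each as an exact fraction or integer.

vₘ²/aₘ = 90²/12 = 675
588 < 675 → triangular
v_peak = √(588·12) = √7056 = 84
t_a = 84/12 = 7; t_c = 0
T = 2·7 = 14

t_a=7 t_c=0 v_peak=84 T=14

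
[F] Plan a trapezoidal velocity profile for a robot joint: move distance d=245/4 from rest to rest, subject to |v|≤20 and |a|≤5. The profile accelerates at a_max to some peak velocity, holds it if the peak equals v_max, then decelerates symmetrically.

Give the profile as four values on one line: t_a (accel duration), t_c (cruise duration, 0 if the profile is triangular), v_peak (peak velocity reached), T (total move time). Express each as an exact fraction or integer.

vₘ²/aₘ = 20²/5 = 80
245/4 < 80 → triangular
v_peak = √(245/4·5) = √(1225/4) = 35/2
t_a = (35/2)/5 = 7/2; t_c = 0
T = 2·7/2 = 7

t_a=7/2 t_c=0 v_peak=35/2 T=7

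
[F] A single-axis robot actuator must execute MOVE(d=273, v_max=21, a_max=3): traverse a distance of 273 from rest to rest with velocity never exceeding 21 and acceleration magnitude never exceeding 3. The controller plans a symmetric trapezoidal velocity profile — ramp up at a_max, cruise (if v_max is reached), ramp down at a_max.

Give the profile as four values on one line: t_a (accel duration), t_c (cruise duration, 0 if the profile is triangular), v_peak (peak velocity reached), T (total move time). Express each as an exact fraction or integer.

t_a=7 t_c=6 v_peak=21 T=20

vₘ²/aₘ = 21²/3 = 147
273 ≥ 147 → trapezoidal
t_a = 21/3 = 7; v_peak = 21
d_cruise = 273 − 147 = 126; t_c = 126/21 = 6
T = 2·7 + 6 = 20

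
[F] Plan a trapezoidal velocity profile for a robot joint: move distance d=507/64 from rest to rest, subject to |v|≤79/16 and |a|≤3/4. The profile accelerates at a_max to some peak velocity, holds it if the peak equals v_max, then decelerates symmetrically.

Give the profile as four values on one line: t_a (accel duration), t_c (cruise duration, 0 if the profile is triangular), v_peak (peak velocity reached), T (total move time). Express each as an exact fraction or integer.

vₘ²/aₘ = (79/16)²/(3/4) = 6241/192
507/64 < 6241/192 so t_c = 0
v_peak = √(507/64·3/4) = √(1521/256) = 39/16
t_a = (39/16)/(3/4) = 13/4; t_c = 0
T = 2·13/4 = 13/2

t_a=13/4 t_c=0 v_peak=39/16 T=13/2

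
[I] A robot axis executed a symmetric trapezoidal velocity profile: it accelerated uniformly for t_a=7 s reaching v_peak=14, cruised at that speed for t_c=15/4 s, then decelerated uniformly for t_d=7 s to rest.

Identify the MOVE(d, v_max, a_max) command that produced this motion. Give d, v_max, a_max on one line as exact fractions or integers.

d=301/2 v_max=14 a_max=2

a_max = 14/7 = 2
d_a = ½·14·7 = 49; d_c = 14·15/4 = 105/2
d = 2·49 + 105/2 = 301/2
t_c = 15/4 > 0 so v_max = 14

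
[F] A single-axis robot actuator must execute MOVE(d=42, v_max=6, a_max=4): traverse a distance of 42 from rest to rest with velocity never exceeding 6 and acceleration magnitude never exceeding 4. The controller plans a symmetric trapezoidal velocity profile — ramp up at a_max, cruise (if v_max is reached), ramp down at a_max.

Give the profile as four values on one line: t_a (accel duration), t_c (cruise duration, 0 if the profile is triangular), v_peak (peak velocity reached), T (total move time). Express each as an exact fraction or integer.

v_max²/a_max = 6²/4 = 9
42 ≥ 9 → trapezoidal
t_a = 6/4 = 3/2; v_peak = 6
d_cruise = 42 − 9 = 33; t_c = 33/6 = 11/2
T = 2·3/2 + 11/2 = 17/2

t_a=3/2 t_c=11/2 v_peak=6 T=17/2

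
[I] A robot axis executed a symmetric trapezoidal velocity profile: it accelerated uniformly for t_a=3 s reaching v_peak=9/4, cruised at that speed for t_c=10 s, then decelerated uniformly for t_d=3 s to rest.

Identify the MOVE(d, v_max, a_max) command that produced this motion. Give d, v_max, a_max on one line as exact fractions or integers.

d=117/4 v_max=9/4 a_max=3/4

a_max = (9/4)/3 = 3/4
d_a = ½·9/4·3 = 27/8; d_c = 9/4·10 = 45/2
d = 2·27/8 + 45/2 = 117/4
t_c = 10 > 0 so v_max = 9/4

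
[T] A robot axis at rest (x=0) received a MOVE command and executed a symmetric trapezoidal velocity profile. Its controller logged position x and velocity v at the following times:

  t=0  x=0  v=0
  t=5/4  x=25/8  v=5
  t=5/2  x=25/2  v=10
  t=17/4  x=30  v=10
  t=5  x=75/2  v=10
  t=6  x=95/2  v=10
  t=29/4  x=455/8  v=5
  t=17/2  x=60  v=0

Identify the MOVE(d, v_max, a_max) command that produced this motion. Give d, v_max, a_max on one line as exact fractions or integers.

d=60 v_max=10 a_max=4

final state: t=17/2, x=60, v=0 → d = 60
a_max = (5−0)/(5/4−0) = 4
max v = 10 over t∈[5/2,6] → v_max = 10
check: 10·(5/2+7/2) = 60 ✓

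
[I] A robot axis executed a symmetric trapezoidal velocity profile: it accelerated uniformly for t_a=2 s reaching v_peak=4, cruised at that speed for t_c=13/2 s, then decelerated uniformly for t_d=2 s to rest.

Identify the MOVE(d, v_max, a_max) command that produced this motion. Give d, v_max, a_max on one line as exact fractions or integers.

d=34 v_max=4 a_max=2

a_max = 4/2 = 2
d_a = ½·4·2 = 4; d_c = 4·13/2 = 26
d = 2·4 + 26 = 34
t_c = 13/2 > 0 so v_max = 4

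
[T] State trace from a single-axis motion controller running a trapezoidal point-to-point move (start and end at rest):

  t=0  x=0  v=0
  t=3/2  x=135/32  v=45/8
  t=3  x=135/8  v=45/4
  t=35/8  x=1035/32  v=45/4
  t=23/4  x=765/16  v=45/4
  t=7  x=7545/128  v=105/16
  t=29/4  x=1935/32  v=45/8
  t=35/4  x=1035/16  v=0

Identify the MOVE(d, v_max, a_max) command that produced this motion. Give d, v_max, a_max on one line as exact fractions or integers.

d=1035/16 v_max=45/4 a_max=15/4

final state: t=35/4, x=1035/16, v=0 → d = 1035/16
a_max = (45/8−0)/(3/2−0) = 15/4
max v = 45/4 over t∈[3,23/4] → v_max = 45/4
check: 45/4·(3+11/4) = 1035/16 ✓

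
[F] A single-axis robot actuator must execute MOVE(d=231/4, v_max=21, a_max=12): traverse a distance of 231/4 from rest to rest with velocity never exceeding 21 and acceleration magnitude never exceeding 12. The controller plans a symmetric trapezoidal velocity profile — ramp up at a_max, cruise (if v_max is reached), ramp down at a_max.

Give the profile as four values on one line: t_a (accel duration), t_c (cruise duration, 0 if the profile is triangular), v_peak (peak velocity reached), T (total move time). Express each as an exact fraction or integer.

t_a=7/4 t_c=1 v_peak=21 T=9/2

vₘ²/aₘ = 21²/12 = 147/4
231/4 ≥ 147/4 ⇒ cruise phase
t_a = 21/12 = 7/4; v_peak = 21
d_cruise = 231/4 − 147/4 = 21; t_c = 21/21 = 1
T = 2·7/4 + 1 = 9/2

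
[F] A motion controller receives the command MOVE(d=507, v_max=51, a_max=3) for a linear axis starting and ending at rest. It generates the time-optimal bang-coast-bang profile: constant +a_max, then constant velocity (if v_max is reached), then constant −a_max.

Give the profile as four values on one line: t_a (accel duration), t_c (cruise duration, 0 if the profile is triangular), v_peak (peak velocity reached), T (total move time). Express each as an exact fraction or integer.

t_a=13 t_c=0 v_peak=39 T=26

v_max²/a_max = 51²/3 = 867
507 < 867 so t_c = 0
v_peak = √(507·3) = √1521 = 39
t_a = 39/3 = 13; t_c = 0
T = 2·13 = 26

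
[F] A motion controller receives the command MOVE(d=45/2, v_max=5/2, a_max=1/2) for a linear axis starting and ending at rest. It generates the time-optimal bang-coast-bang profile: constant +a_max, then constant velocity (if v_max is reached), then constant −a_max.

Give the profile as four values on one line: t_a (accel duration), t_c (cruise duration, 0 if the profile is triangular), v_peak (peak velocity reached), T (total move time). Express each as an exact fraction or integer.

vₘ²/aₘ = (5/2)²/(1/2) = 25/2
45/2 ≥ 25/2 ⇒ cruise phase
t_a = (5/2)/(1/2) = 5; v_peak = 5/2
d_cruise = 45/2 − 25/2 = 10; t_c = 10/(5/2) = 4
T = 2·5 + 4 = 14

t_a=5 t_c=4 v_peak=5/2 T=14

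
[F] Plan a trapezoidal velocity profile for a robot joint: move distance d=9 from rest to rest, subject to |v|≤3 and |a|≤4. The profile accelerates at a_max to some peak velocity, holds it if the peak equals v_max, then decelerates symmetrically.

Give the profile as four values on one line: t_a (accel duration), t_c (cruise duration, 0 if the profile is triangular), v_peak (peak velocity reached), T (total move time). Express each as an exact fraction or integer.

t_a=3/4 t_c=9/4 v_peak=3 T=15/4

v_max²/a_max = 3²/4 = 9/4
9 ≥ 9/4 → trapezoidal
t_a = 3/4; v_peak = 3
d_cruise = 9 − 9/4 = 27/4; t_c = (27/4)/3 = 9/4
T = 2·3/4 + 9/4 = 15/4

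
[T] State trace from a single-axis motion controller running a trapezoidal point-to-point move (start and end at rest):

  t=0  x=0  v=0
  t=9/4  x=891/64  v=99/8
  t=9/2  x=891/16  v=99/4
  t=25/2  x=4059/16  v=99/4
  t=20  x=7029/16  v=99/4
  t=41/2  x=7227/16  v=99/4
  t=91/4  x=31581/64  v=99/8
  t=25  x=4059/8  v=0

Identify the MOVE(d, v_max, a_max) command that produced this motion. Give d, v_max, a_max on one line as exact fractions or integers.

d=4059/8 v_max=99/4 a_max=11/2

final state: t=25, x=4059/8, v=0 → d = 4059/8
a_max = (99/8−0)/(9/4−0) = 11/2
max v = 99/4 over t∈[9/2,41/2] → v_max = 99/4
check: 99/4·(9/2+16) = 4059/8 ✓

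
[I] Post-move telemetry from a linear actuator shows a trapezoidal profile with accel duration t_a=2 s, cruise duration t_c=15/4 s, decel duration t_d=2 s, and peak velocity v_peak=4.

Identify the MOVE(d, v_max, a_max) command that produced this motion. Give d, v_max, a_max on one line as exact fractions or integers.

d=23 v_max=4 a_max=2

a_max = 4/2 = 2
d_a = ½·4·2 = 4; d_c = 4·15/4 = 15
d = 2·4 + 15 = 23
t_c = 15/4 > 0 → v_max = v_peak = 4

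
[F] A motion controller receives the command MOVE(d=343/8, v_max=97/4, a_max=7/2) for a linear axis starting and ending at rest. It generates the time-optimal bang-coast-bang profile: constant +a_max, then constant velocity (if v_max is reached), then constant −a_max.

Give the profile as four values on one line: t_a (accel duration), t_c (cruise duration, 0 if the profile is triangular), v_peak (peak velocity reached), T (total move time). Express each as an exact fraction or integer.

v_max²/a_max = (97/4)²/(7/2) = 9409/56
343/8 < 9409/56 ⇒ no cruise
v_peak = √(343/8·7/2) = √(2401/16) = 49/4
t_a = (49/4)/(7/2) = 7/2; t_c = 0
T = 2·7/2 = 7

t_a=7/2 t_c=0 v_peak=49/4 T=7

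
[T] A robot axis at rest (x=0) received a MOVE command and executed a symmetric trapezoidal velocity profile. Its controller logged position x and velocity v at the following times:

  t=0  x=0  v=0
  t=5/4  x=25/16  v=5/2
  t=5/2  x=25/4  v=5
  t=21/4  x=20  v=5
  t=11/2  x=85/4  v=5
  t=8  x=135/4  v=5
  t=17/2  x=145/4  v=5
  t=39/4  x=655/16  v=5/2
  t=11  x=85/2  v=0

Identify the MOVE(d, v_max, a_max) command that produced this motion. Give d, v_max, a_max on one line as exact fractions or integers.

d=85/2 v_max=5 a_max=2

final state: t=11, x=85/2, v=0 → d = 85/2
a_max = (5/2−0)/(5/4−0) = 2
max v = 5 over t∈[5/2,17/2] → v_max = 5
check: 5·(5/2+6) = 85/2 ✓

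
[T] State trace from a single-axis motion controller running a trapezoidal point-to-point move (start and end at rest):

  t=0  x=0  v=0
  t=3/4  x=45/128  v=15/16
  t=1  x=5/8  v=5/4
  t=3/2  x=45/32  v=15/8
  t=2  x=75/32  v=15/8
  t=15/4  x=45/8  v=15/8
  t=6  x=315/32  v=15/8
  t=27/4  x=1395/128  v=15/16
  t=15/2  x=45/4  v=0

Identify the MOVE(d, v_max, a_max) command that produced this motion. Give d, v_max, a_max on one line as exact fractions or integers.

d=45/4 v_max=15/8 a_max=5/4

final state: t=15/2, x=45/4, v=0 → d = 45/4
a_max = (15/16−0)/(3/4−0) = 5/4
max v = 15/8 over t∈[3/2,6] → v_max = 15/8
check: 15/8·(3/2+9/2) = 45/4 ✓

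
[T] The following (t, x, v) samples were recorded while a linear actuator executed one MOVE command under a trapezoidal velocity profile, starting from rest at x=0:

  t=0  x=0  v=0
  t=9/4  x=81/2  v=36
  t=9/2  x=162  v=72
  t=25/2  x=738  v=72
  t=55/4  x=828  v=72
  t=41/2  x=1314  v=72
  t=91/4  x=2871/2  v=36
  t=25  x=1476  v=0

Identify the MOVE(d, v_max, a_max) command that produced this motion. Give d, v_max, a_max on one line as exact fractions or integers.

final state: t=25, x=1476, v=0 → d = 1476
a_max = (36−0)/(9/4−0) = 16
max v = 72 over t∈[9/2,41/2] → v_max = 72
check: 72·(9/2+16) = 1476 ✓

d=1476 v_max=72 a_max=16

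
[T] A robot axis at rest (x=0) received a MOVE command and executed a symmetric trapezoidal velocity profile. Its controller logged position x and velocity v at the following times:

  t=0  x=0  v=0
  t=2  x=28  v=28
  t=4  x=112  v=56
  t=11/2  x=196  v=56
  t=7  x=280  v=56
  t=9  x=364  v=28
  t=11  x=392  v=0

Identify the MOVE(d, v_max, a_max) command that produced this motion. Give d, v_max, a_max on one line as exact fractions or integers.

final state: t=11, x=392, v=0 → d = 392
a_max = (28−0)/(2−0) = 14
max v = 56 over t∈[4,7] → v_max = 56
check: 56·(4+3) = 392 ✓

d=392 v_max=56 a_max=14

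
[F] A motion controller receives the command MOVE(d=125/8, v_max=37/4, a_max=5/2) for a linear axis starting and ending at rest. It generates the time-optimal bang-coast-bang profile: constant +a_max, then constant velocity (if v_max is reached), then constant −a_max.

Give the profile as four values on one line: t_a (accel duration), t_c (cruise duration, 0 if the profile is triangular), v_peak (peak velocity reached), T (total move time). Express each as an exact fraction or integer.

(v_max)²/a_max = (37/4)²/(5/2) = 1369/40
125/8 < 1369/40 → triangular
v_peak = √(125/8·5/2) = √(625/16) = 25/4
t_a = (25/4)/(5/2) = 5/2; t_c = 0
T = 2·5/2 = 5

t_a=5/2 t_c=0 v_peak=25/4 T=5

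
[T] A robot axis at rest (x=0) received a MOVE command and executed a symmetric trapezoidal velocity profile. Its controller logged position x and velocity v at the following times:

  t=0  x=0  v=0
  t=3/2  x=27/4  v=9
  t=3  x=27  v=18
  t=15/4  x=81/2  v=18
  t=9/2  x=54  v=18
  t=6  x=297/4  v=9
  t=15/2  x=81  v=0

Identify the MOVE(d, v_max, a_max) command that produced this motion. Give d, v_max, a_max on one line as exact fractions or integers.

d=81 v_max=18 a_max=6

final state: t=15/2, x=81, v=0 → d = 81
a_max = (9−0)/(3/2−0) = 6
max v = 18 over t∈[3,9/2] → v_max = 18
check: 18·(3+3/2) = 81 ✓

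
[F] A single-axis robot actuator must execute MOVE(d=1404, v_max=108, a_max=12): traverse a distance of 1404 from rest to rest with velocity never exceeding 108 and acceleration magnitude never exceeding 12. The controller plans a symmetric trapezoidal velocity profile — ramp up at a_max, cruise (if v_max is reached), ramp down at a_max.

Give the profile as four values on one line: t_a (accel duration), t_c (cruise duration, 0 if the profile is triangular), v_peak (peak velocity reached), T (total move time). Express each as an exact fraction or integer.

t_a=9 t_c=4 v_peak=108 T=22

(v_max)²/a_max = 108²/12 = 972
1404 ≥ 972 → trapezoidal
t_a = 108/12 = 9; v_peak = 108
d_cruise = 1404 − 972 = 432; t_c = 432/108 = 4
T = 2·9 + 4 = 22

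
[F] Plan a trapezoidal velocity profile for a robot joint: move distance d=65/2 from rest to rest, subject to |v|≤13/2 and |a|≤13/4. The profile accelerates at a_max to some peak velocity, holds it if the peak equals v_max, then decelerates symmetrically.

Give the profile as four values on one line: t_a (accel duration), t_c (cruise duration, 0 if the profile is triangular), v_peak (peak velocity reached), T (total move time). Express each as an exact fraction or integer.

(v_max)²/a_max = (13/2)²/(13/4) = 13
65/2 ≥ 13 ⇒ cruise phase
t_a = (13/2)/(13/4) = 2; v_peak = 13/2
d_cruise = 65/2 − 13 = 39/2; t_c = (39/2)/(13/2) = 3
T = 2·2 + 3 = 7

t_a=2 t_c=3 v_peak=13/2 T=7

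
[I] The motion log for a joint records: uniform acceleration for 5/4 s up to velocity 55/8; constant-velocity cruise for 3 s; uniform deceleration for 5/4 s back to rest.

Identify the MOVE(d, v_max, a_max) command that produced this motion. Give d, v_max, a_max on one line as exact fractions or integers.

a_max = (55/8)/(5/4) = 11/2
d_a = ½·55/8·5/4 = 275/64; d_c = 55/8·3 = 165/8
d = 2·275/64 + 165/8 = 935/32
t_c = 3 > 0 so v_max = 55/8

d=935/32 v_max=55/8 a_max=11/2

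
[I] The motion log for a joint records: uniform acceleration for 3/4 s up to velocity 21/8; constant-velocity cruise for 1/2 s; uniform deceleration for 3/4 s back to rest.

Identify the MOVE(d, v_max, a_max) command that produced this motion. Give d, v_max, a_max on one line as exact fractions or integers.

a_max = (21/8)/(3/4) = 7/2
d_a = ½·21/8·3/4 = 63/64; d_c = 21/8·1/2 = 21/16
d = 2·63/64 + 21/16 = 105/32
t_c = 1/2 > 0 → v_max = v_peak = 21/8

d=105/32 v_max=21/8 a_max=7/2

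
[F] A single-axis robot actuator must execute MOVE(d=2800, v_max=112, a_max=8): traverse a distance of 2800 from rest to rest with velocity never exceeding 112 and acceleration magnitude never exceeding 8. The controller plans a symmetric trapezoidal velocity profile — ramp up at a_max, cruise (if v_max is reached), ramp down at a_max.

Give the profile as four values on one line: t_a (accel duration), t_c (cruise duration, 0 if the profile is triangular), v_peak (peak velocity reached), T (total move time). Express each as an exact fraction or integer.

t_a=14 t_c=11 v_peak=112 T=39

vₘ²/aₘ = 112²/8 = 1568
2800 ≥ 1568 so v_max reached
t_a = 112/8 = 14; v_peak = 112
d_cruise = 2800 − 1568 = 1232; t_c = 1232/112 = 11
T = 2·14 + 11 = 39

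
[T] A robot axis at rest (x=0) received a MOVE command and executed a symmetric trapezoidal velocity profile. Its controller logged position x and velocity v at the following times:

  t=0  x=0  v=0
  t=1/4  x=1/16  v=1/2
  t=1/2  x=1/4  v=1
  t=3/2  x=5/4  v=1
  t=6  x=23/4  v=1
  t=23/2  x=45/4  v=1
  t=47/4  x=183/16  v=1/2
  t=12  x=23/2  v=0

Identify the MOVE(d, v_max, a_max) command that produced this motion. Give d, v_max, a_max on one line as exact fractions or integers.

d=23/2 v_max=1 a_max=2

final state: t=12, x=23/2, v=0 → d = 23/2
a_max = (1/2−0)/(1/4−0) = 2
max v = 1 over t∈[1/2,23/2] → v_max = 1
check: 1·(1/2+11) = 23/2 ✓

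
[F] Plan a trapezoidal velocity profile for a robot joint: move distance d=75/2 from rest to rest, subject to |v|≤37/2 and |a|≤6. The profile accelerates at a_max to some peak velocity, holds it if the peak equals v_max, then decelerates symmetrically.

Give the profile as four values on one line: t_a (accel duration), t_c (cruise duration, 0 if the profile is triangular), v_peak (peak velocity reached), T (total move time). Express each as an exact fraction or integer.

(v_max)²/a_max = (37/2)²/6 = 1369/24
75/2 < 1369/24 so t_c = 0
v_peak = √(75/2·6) = √225 = 15
t_a = 15/6 = 5/2; t_c = 0
T = 2·5/2 = 5

t_a=5/2 t_c=0 v_peak=15 T=5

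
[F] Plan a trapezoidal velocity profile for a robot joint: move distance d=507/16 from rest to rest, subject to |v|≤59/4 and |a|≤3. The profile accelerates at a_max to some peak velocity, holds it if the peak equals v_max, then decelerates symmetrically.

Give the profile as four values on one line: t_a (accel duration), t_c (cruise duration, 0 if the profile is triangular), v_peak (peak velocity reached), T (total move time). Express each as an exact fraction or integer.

t_a=13/4 t_c=0 v_peak=39/4 T=13/2

v_max²/a_max = (59/4)²/3 = 3481/48
507/16 < 3481/48 so t_c = 0
v_peak = √(507/16·3) = √(1521/16) = 39/4
t_a = (39/4)/3 = 13/4; t_c = 0
T = 2·13/4 = 13/2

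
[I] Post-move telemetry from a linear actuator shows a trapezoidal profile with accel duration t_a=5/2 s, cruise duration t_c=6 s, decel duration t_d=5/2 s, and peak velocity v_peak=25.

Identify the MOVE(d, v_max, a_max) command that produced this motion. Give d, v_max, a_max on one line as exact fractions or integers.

d=425/2 v_max=25 a_max=10

a_max = 25/(5/2) = 10
d_a = ½·25·5/2 = 125/4; d_c = 25·6 = 150
d = 2·125/4 + 150 = 425/2
t_c = 6 > 0 → v_max = v_peak = 25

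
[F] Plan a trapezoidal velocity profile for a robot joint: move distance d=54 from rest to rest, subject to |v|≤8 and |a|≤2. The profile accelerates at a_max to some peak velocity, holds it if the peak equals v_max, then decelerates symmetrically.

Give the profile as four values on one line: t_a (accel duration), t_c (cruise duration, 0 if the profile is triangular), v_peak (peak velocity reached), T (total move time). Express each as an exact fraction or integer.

t_a=4 t_c=11/4 v_peak=8 T=43/4

(v_max)²/a_max = 8²/2 = 32
54 ≥ 32 so v_max reached
t_a = 8/2 = 4; v_peak = 8
d_cruise = 54 − 32 = 22; t_c = 22/8 = 11/4
T = 2·4 + 11/4 = 43/4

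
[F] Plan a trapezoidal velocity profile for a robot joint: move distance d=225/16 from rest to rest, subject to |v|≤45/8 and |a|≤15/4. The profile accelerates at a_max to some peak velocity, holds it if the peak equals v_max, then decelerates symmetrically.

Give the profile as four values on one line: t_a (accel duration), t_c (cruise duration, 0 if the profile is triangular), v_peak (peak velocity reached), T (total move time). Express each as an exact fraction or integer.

(v_max)²/a_max = (45/8)²/(15/4) = 135/16
225/16 ≥ 135/16 → trapezoidal
t_a = (45/8)/(15/4) = 3/2; v_peak = 45/8
d_cruise = 225/16 − 135/16 = 45/8; t_c = (45/8)/(45/8) = 1
T = 2·3/2 + 1 = 4

t_a=3/2 t_c=1 v_peak=45/8 T=4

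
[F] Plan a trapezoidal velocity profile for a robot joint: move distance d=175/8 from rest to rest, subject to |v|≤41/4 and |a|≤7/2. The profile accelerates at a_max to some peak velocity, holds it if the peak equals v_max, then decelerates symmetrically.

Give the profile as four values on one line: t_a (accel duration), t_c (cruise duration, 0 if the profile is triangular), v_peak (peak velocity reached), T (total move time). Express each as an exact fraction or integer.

v_max²/a_max = (41/4)²/(7/2) = 1681/56
175/8 < 1681/56 so t_c = 0
v_peak = √(175/8·7/2) = √(1225/16) = 35/4
t_a = (35/4)/(7/2) = 5/2; t_c = 0
T = 2·5/2 = 5

t_a=5/2 t_c=0 v_peak=35/4 T=5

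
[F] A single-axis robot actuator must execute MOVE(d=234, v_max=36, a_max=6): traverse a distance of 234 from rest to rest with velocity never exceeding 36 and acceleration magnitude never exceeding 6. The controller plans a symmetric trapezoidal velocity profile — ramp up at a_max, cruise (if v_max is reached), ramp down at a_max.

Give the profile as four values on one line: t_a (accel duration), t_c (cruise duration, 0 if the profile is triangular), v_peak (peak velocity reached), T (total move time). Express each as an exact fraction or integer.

(v_max)²/a_max = 36²/6 = 216
234 ≥ 216 so v_max reached
t_a = 36/6 = 6; v_peak = 36
d_cruise = 234 − 216 = 18; t_c = 18/36 = 1/2
T = 2·6 + 1/2 = 25/2

t_a=6 t_c=1/2 v_peak=36 T=25/2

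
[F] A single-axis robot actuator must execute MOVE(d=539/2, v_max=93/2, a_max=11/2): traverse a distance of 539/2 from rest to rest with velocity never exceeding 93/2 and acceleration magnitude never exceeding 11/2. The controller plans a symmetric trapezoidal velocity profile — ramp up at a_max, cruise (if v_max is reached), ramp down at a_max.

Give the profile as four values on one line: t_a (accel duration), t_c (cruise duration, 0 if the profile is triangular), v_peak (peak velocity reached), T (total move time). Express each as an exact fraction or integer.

t_a=7 t_c=0 v_peak=77/2 T=14

vₘ²/aₘ = (93/2)²/(11/2) = 8649/22
539/2 < 8649/22 ⇒ no cruise
v_peak = √(539/2·11/2) = √(5929/4) = 77/2
t_a = (77/2)/(11/2) = 7; t_c = 0
T = 2·7 = 14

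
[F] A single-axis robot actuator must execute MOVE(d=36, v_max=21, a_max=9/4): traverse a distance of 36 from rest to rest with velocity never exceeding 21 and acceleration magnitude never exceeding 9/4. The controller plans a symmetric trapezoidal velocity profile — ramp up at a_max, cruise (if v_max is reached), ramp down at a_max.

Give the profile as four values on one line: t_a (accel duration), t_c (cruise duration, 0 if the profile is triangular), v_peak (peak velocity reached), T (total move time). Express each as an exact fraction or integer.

t_a=4 t_c=0 v_peak=9 T=8

(v_max)²/a_max = 21²/(9/4) = 196
36 < 196 → triangular
v_peak = √(36·9/4) = √81 = 9
t_a = 9/(9/4) = 4; t_c = 0
T = 2·4 = 8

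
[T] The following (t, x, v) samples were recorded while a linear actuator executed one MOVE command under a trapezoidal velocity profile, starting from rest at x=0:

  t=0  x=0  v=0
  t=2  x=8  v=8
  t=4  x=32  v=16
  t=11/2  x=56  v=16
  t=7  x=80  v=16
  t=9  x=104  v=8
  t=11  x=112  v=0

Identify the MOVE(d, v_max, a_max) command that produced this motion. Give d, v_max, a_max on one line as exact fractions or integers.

final state: t=11, x=112, v=0 → d = 112
a_max = (8−0)/(2−0) = 4
max v = 16 over t∈[4,7] → v_max = 16
check: 16·(4+3) = 112 ✓

d=112 v_max=16 a_max=4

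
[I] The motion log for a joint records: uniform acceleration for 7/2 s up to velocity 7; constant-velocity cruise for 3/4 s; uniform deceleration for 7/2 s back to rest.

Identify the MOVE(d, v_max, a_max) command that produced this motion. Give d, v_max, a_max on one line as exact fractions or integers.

a_max = 7/(7/2) = 2
d_a = ½·7·7/2 = 49/4; d_c = 7·3/4 = 21/4
d = 2·49/4 + 21/4 = 119/4
t_c = 3/4 > 0 → v_max = v_peak = 7

d=119/4 v_max=7 a_max=2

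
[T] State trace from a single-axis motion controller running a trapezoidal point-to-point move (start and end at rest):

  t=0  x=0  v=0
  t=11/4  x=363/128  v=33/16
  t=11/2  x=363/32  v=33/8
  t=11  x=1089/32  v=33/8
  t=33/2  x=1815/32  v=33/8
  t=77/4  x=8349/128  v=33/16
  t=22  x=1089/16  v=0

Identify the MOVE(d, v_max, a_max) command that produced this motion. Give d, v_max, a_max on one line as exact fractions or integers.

final state: t=22, x=1089/16, v=0 → d = 1089/16
a_max = (33/16−0)/(11/4−0) = 3/4
max v = 33/8 over t∈[11/2,33/2] → v_max = 33/8
check: 33/8·(11/2+11) = 1089/16 ✓

d=1089/16 v_max=33/8 a_max=3/4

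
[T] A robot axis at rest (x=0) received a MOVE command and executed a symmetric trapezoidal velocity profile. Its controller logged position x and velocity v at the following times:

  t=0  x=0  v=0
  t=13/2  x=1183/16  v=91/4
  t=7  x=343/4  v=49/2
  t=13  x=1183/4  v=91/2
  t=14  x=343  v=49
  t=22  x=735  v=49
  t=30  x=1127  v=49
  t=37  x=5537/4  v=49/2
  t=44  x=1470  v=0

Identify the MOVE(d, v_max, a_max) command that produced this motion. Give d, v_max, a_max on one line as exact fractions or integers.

final state: t=44, x=1470, v=0 → d = 1470
a_max = (91/4−0)/(13/2−0) = 7/2
max v = 49 over t∈[14,30] → v_max = 49
check: 49·(14+16) = 1470 ✓

d=1470 v_max=49 a_max=7/2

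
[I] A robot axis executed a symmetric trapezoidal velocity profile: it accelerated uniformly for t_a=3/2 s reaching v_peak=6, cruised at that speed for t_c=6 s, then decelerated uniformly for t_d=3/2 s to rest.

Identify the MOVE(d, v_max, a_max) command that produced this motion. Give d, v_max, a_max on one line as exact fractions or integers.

d=45 v_max=6 a_max=4

a_max = 6/(3/2) = 4
d_a = ½·6·3/2 = 9/2; d_c = 6·6 = 36
d = 2·9/2 + 36 = 45
t_c = 6 > 0 ⇒ limit active, v_max = 6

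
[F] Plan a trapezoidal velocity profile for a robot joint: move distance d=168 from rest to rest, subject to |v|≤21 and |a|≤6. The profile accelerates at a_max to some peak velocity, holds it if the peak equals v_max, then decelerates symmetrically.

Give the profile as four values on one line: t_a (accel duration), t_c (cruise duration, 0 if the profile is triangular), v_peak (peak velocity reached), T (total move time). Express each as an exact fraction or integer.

v_max²/a_max = 21²/6 = 147/2
168 ≥ 147/2 so v_max reached
t_a = 21/6 = 7/2; v_peak = 21
d_cruise = 168 − 147/2 = 189/2; t_c = (189/2)/21 = 9/2
T = 2·7/2 + 9/2 = 23/2

t_a=7/2 t_c=9/2 v_peak=21 T=23/2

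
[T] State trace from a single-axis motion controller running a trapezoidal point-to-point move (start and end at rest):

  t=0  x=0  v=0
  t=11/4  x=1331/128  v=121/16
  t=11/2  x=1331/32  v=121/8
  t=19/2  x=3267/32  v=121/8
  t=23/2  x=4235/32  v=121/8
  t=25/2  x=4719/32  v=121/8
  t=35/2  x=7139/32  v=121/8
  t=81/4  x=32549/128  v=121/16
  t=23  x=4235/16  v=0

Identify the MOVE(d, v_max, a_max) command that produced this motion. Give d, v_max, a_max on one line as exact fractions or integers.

d=4235/16 v_max=121/8 a_max=11/4

final state: t=23, x=4235/16, v=0 → d = 4235/16
a_max = (121/16−0)/(11/4−0) = 11/4
max v = 121/8 over t∈[11/2,35/2] → v_max = 121/8
check: 121/8·(11/2+12) = 4235/16 ✓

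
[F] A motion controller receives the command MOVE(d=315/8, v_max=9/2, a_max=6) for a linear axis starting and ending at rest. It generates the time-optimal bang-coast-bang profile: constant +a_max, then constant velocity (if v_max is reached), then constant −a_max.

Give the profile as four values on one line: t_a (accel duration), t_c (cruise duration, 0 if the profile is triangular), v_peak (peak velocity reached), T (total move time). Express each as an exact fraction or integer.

t_a=3/4 t_c=8 v_peak=9/2 T=19/2

(v_max)²/a_max = (9/2)²/6 = 27/8
315/8 ≥ 27/8 ⇒ cruise phase
t_a = (9/2)/6 = 3/4; v_peak = 9/2
d_cruise = 315/8 − 27/8 = 36; t_c = 36/(9/2) = 8
T = 2·3/4 + 8 = 19/2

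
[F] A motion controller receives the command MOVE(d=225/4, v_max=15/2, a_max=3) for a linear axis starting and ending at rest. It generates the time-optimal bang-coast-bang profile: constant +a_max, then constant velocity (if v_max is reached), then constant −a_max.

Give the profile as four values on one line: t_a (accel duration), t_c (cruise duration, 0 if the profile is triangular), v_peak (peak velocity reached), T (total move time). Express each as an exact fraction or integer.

t_a=5/2 t_c=5 v_peak=15/2 T=10

(v_max)²/a_max = (15/2)²/3 = 75/4
225/4 ≥ 75/4 → trapezoidal
t_a = (15/2)/3 = 5/2; v_peak = 15/2
d_cruise = 225/4 − 75/4 = 75/2; t_c = (75/2)/(15/2) = 5
T = 2·5/2 + 5 = 10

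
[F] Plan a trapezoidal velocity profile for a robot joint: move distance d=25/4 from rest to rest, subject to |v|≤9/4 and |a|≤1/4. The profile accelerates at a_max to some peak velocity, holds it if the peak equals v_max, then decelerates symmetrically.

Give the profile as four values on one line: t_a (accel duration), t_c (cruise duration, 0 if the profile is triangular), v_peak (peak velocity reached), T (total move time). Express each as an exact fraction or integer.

vₘ²/aₘ = (9/4)²/(1/4) = 81/4
25/4 < 81/4 → triangular
v_peak = √(25/4·1/4) = √(25/16) = 5/4
t_a = (5/4)/(1/4) = 5; t_c = 0
T = 2·5 = 10

t_a=5 t_c=0 v_peak=5/4 T=10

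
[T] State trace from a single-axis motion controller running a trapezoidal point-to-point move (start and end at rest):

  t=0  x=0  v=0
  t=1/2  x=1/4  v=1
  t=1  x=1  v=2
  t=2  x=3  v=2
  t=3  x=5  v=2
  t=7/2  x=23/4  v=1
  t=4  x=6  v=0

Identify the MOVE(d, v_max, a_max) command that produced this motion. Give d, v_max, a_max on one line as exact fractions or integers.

d=6 v_max=2 a_max=2

final state: t=4, x=6, v=0 → d = 6
a_max = (1−0)/(1/2−0) = 2
max v = 2 over t∈[1,3] → v_max = 2
check: 2·(1+2) = 6 ✓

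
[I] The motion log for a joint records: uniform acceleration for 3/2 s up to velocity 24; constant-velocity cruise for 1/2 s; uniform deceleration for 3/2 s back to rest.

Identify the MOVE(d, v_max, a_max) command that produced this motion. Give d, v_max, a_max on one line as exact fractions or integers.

a_max = 24/(3/2) = 16
d_a = ½·24·3/2 = 18; d_c = 24·1/2 = 12
d = 2·18 + 12 = 48
t_c = 1/2 > 0 ⇒ limit active, v_max = 24

d=48 v_max=24 a_max=16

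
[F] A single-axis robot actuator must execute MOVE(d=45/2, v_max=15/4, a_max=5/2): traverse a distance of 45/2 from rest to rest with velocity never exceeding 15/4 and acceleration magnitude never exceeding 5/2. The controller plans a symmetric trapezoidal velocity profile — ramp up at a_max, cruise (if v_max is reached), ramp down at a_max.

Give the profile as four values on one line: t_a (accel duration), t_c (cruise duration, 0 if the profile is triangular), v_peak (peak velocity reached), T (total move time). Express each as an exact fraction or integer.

t_a=3/2 t_c=9/2 v_peak=15/4 T=15/2

v_max²/a_max = (15/4)²/(5/2) = 45/8
45/2 ≥ 45/8 so v_max reached
t_a = (15/4)/(5/2) = 3/2; v_peak = 15/4
d_cruise = 45/2 − 45/8 = 135/8; t_c = (135/8)/(15/4) = 9/2
T = 2·3/2 + 9/2 = 15/2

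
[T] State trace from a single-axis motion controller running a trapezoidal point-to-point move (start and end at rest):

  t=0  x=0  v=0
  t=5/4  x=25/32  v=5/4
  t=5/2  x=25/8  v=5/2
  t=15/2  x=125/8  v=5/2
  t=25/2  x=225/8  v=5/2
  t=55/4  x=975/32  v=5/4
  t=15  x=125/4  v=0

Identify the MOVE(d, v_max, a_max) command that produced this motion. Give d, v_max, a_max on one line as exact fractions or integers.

final state: t=15, x=125/4, v=0 → d = 125/4
a_max = (5/4−0)/(5/4−0) = 1
max v = 5/2 over t∈[5/2,25/2] → v_max = 5/2
check: 5/2·(5/2+10) = 125/4 ✓

d=125/4 v_max=5/2 a_max=1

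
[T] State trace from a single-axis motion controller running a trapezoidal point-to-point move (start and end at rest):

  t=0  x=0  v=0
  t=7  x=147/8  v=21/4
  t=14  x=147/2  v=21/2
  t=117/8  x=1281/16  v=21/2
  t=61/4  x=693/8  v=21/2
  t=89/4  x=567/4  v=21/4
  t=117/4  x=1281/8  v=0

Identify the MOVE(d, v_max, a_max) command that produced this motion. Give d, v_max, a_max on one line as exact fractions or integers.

final state: t=117/4, x=1281/8, v=0 → d = 1281/8
a_max = (21/4−0)/(7−0) = 3/4
max v = 21/2 over t∈[14,61/4] → v_max = 21/2
check: 21/2·(14+5/4) = 1281/8 ✓

d=1281/8 v_max=21/2 a_max=3/4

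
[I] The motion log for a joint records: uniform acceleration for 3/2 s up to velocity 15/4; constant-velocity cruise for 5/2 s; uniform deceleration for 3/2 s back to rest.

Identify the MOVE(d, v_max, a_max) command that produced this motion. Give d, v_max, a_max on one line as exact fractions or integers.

d=15 v_max=15/4 a_max=5/2

a_max = (15/4)/(3/2) = 5/2
d_a = ½·15/4·3/2 = 45/16; d_c = 15/4·5/2 = 75/8
d = 2·45/16 + 75/8 = 15
t_c = 5/2 > 0 so v_max = 15/4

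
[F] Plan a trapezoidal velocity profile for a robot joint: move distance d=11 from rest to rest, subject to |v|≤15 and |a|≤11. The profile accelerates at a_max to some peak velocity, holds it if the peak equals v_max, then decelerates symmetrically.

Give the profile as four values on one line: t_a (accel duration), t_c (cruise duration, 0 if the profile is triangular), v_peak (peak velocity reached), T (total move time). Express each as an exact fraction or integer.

t_a=1 t_c=0 v_peak=11 T=2

vₘ²/aₘ = 15²/11 = 225/11
11 < 225/11 ⇒ no cruise
v_peak = √(11·11) = √121 = 11
t_a = 11/11 = 1; t_c = 0
T = 2·1 = 2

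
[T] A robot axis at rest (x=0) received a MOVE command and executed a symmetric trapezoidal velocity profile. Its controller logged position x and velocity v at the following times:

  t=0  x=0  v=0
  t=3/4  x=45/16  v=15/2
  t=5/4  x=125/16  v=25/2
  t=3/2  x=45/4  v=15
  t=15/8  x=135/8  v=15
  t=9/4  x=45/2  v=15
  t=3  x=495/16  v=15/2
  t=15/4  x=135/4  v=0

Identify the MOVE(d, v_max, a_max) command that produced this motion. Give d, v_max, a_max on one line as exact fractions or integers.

d=135/4 v_max=15 a_max=10

final state: t=15/4, x=135/4, v=0 → d = 135/4
a_max = (15/2−0)/(3/4−0) = 10
max v = 15 over t∈[3/2,9/4] → v_max = 15
check: 15·(3/2+3/4) = 135/4 ✓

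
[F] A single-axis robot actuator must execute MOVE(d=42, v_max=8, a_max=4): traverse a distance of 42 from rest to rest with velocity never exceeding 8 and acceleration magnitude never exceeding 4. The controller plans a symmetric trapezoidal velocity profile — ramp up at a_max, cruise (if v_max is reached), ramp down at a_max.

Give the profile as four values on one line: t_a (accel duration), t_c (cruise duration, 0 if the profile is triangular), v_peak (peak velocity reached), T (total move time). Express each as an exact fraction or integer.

(v_max)²/a_max = 8²/4 = 16
42 ≥ 16 ⇒ cruise phase
t_a = 8/4 = 2; v_peak = 8
d_cruise = 42 − 16 = 26; t_c = 26/8 = 13/4
T = 2·2 + 13/4 = 29/4

t_a=2 t_c=13/4 v_peak=8 T=29/4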